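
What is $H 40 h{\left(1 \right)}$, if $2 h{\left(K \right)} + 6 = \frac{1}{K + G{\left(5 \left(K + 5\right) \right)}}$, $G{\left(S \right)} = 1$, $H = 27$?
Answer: $-2970$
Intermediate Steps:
$h{\left(K \right)} = -3 + \frac{1}{2 \left(1 + K\right)}$ ($h{\left(K \right)} = -3 + \frac{1}{2 \left(K + 1\right)} = -3 + \frac{1}{2 \left(1 + K\right)}$)
$H 40 h{\left(1 \right)} = 27 \cdot 40 \frac{-5 - 6}{2 \left(1 + 1\right)} = 1080 \frac{-5 - 6}{2 \cdot 2} = 1080 \cdot \frac{1}{2} \cdot \frac{1}{2} \left(-11\right) = 1080 \left(- \frac{11}{4}\right) = -2970$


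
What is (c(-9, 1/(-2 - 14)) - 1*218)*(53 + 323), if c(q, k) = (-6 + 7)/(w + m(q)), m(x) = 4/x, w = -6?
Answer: -2378764/29 ≈ -82026.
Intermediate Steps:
c(q, k) = 1/(-6 + 4/q) (c(q, k) = (-6 + 7)/(-6 + 4/q) = 1/(-6 + 4/q))
(c(-9, 1/(-2 - 14)) - 1*218)*(53 + 323) = (-1*(-9)/(-4 + 6*(-9)) - 1*218)*(53 + 323) = (-1*(-9)/(-4 - 54) - 218)*376 = (-1*(-9)/(-58) - 218)*376 = (-1*(-9)*(-1/58) - 218)*376 = (-9/58 - 218)*376 = -12653/58*376 = -2378764/29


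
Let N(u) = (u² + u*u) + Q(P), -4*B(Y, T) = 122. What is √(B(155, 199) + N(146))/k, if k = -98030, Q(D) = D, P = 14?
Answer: -√170462/196060 ≈ -0.0021058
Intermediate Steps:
B(Y, T) = -61/2 (B(Y, T) = -¼*122 = -61/2)
N(u) = 14 + 2*u² (N(u) = (u² + u*u) + 14 = (u² + u²) + 14 = 2*u² + 14 = 14 + 2*u²)
√(B(155, 199) + N(146))/k = √(-61/2 + (14 + 2*146²))/(-98030) = √(-61/2 + (14 + 2*21316))*(-1/98030) = √(-61/2 + (14 + 42632))*(-1/98030) = √(-61/2 + 42646)*(-1/98030) = √(85231/2)*(-1/98030) = (√170462/2)*(-1/98030) = -√170462/196060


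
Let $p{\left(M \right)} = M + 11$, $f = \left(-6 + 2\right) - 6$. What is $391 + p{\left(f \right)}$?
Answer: $392$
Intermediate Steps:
$f = -10$ ($f = -4 - 6 = -10$)
$p{\left(M \right)} = 11 + M$
$391 + p{\left(f \right)} = 391 + \left(11 - 10\right) = 391 + 1 = 392$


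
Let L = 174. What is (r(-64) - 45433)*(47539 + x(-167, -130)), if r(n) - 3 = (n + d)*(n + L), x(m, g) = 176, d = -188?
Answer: -3490352250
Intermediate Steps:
r(n) = 3 + (-188 + n)*(174 + n) (r(n) = 3 + (n - 188)*(n + 174) = 3 + (-188 + n)*(174 + n))
(r(-64) - 45433)*(47539 + x(-167, -130)) = ((-32709 + (-64)² - 14*(-64)) - 45433)*(47539 + 176) = ((-32709 + 4096 + 896) - 45433)*47715 = (-27717 - 45433)*47715 = -73150*47715 = -3490352250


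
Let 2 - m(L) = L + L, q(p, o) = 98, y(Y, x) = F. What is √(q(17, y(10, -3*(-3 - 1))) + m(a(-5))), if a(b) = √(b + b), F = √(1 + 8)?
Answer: √(100 - 2*I*√10) ≈ 10.005 - 0.31607*I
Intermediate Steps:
F = 3 (F = √9 = 3)
y(Y, x) = 3
a(b) = √2*√b (a(b) = √(2*b) = √2*√b)
m(L) = 2 - 2*L (m(L) = 2 - (L + L) = 2 - 2*L)
√(q(17, y(10, -3*(-3 - 1))) + m(a(-5))) = √(98 + (2 - 2*√2*√(-5))) = √(98 + (2 - 2*√2*I*√5)) = √(98 + (2 - 2*I*√10)) = √(100 - 2*I*√10)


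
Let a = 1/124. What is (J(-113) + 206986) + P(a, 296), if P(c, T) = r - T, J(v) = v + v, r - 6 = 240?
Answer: 206710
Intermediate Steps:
a = 1/124 ≈ 0.0080645
r = 246 (r = 6 + 240 = 246)
J(v) = 2*v
P(c, T) = 246 - T
(J(-113) + 206986) + P(a, 296) = (2*(-113) + 206986) + (246 - 1*296) = (-226 + 206986) + (246 - 296) = 206760 - 50 = 206710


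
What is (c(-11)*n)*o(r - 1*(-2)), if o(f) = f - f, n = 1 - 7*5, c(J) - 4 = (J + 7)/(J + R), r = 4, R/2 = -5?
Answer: 0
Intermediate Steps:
R = -10 (R = 2*(-5) = -10)
c(J) = 4 + (7 + J)/(-10 + J) (c(J) = 4 + (J + 7)/(J - 10) = 4 + (7 + J)/(-10 + J))
n = -34 (n = 1 - 35 = -34)
o(f) = 0
(c(-11)*n)*o(r - 1*(-2)) = (((-33 + 5*(-11))/(-10 - 11))*(-34))*0 = (((-33 - 55)/(-21))*(-34))*0 = (-1/21*(-88)*(-34))*0 = ((88/21)*(-34))*0 = -2992/21*0 = 0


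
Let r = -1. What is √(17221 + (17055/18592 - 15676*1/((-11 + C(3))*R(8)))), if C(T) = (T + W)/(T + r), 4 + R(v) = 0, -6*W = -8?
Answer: √1018194669652678/246344 ≈ 129.53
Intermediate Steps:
W = 4/3 (W = -⅙*(-8) = 4/3 ≈ 1.3333)
R(v) = -4 (R(v) = -4 + 0 = -4)
C(T) = (4/3 + T)/(-1 + T) (C(T) = (T + 4/3)/(T - 1) = (4/3 + T)/(-1 + T))
√(17221 + (17055/18592 - 15676*1/((-11 + C(3))*R(8)))) = √(17221 + (17055/18592 - 15676*(-1/(4*(-11 + (4/3 + 3)/(-1 + 3)))))) = √(17221 + (17055*(1/18592) - 15676*(-1/(4*(-11 + (13/3)/2))))) = √(17221 + (17055/18592 - 15676*(-1/(4*(-11 + (½)*(13/3)))))) = √(17221 + (17055/18592 - 15676*(-1/(4*(-11 + 13/6))))) = √(17221 + (17055/18592 - 15676/((-4*(-53/6))))) = √(17221 + (17055/18592 - 15676/106/3)) = √(17221 + (17055/18592 - 15676*3/106)) = √(17221 + (17055/18592 - 23514/53)) = √(17221 - 436268373/985376) = √(16532891723/985376) = √1018194669652678/246344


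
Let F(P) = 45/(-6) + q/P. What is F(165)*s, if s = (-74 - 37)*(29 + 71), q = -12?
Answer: 924630/11 ≈ 84057.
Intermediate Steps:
s = -11100 (s = -111*100 = -11100)
F(P) = -15/2 - 12/P (F(P) = 45/(-6) - 12/P = 45*(-⅙) - 12/P = -15/2 - 12/P)
F(165)*s = (-15/2 - 12/165)*(-11100) = (-15/2 - 12*1/165)*(-11100) = (-15/2 - 4/55)*(-11100) = -833/110*(-11100) = 924630/11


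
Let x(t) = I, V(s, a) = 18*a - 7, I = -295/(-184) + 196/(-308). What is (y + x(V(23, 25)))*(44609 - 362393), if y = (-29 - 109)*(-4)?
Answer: -44458180215/253 ≈ -1.7572e+8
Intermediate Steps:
I = 1957/2024 (I = -295*(-1/184) + 196*(-1/308) = 295/184 - 7/11 = 1957/2024 ≈ 0.96690)
V(s, a) = -7 + 18*a
y = 552 (y = -138*(-4) = 552)
x(t) = 1957/2024
(y + x(V(23, 25)))*(44609 - 362393) = (552 + 1957/2024)*(44609 - 362393) = (1119205/2024)*(-317784) = -44458180215/253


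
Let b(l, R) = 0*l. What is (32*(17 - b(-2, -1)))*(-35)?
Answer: -19040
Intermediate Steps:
b(l, R) = 0
(32*(17 - b(-2, -1)))*(-35) = (32*(17 - 1*0))*(-35) = (32*(17 + 0))*(-35) = (32*17)*(-35) = 544*(-35) = -19040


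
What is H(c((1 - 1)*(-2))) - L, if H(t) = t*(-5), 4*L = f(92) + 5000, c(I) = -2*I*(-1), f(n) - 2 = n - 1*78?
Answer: -1254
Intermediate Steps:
f(n) = -76 + n (f(n) = 2 + (n - 1*78) = 2 + (n - 78) = 2 + (-78 + n) = -76 + n)
c(I) = 2*I
L = 1254 (L = ((-76 + 92) + 5000)/4 = (16 + 5000)/4 = (1/4)*5016 = 1254)
H(t) = -5*t
H(c((1 - 1)*(-2))) - L = -10*(1 - 1)*(-2) - 1*1254 = -10*0*(-2) - 1254 = -10*0 - 1254 = -5*0 - 1254 = 0 - 1254 = -1254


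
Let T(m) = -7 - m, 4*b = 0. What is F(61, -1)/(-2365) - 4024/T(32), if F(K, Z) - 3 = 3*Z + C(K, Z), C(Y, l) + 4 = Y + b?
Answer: 9514537/92235 ≈ 103.16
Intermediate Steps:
b = 0 (b = (¼)*0 = 0)
C(Y, l) = -4 + Y (C(Y, l) = -4 + (Y + 0) = -4 + Y)
F(K, Z) = -1 + K + 3*Z (F(K, Z) = 3 + (3*Z + (-4 + K)) = 3 + (-4 + K + 3*Z) = -1 + K + 3*Z)
F(61, -1)/(-2365) - 4024/T(32) = (-1 + 61 + 3*(-1))/(-2365) - 4024/(-7 - 1*32) = (-1 + 61 - 3)*(-1/2365) - 4024/(-7 - 32) = 57*(-1/2365) - 4024/(-39) = -57/2365 - 4024*(-1/39) = -57/2365 + 4024/39 = 9514537/92235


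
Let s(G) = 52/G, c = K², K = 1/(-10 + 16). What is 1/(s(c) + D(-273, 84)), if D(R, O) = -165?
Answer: 1/1707 ≈ 0.00058582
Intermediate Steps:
K = ⅙ (K = 1/6 = ⅙ ≈ 0.16667)
c = 1/36 (c = (⅙)² = 1/36 ≈ 0.027778)
1/(s(c) + D(-273, 84)) = 1/(52/(1/36) - 165) = 1/(52*36 - 165) = 1/(1872 - 165) = 1/1707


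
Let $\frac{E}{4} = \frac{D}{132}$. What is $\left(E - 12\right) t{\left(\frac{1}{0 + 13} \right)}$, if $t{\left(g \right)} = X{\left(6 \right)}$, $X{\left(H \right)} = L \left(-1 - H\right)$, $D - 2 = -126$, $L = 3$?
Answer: $\frac{3640}{11} \approx 330.91$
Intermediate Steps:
$D = -124$ ($D = 2 - 126 = -124$)
$E = - \frac{124}{33}$ ($E = 4 \left(- \frac{124}{132}\right) = 4 \left(\left(-124\right) \frac{1}{132}\right) = 4 \left(- \frac{31}{33}\right) = - \frac{124}{33} \approx -3.7576$)
$X{\left(H \right)} = -3 - 3 H$ ($X{\left(H \right)} = 3 \left(-1 - H\right) = -3 - 3 H$)
$t{\left(g \right)} = -21$ ($t{\left(g \right)} = -3 - 18 = -21$)
$\left(E - 12\right) t{\left(\frac{1}{0 + 13} \right)} = \left(- \frac{124}{33} - 12\right) \left(-21\right) = \left(- \frac{520}{33}\right) \left(-21\right) = \frac{3640}{11}$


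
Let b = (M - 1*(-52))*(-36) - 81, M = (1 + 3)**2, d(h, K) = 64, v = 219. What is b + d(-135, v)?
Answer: -2465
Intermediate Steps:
M = 16 (M = 4**2 = 16)
b = -2529 (b = (16 - 1*(-52))*(-36) - 81 = (16 + 52)*(-36) - 81 = 68*(-36) - 81 = -2448 - 81 = -2529)
b + d(-135, v) = -2529 + 64 = -2465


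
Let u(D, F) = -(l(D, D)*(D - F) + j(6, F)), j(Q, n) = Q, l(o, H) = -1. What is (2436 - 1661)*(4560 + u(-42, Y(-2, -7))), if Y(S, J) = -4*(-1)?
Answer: 3493700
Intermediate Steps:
Y(S, J) = 4
u(D, F) = -6 + D - F (u(D, F) = -(-(D - F) + 6) = -((F - D) + 6) = -(6 + F - D) = -6 + D - F)
(2436 - 1661)*(4560 + u(-42, Y(-2, -7))) = (2436 - 1661)*(4560 + (-6 - 42 - 1*4)) = 775*(4560 + (-6 - 42 - 4)) = 775*(4560 - 52) = 775*4508 = 3493700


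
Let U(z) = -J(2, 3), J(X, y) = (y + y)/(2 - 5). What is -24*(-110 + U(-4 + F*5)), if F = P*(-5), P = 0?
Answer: 2592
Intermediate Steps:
F = 0 (F = 0*(-5) = 0)
J(X, y) = -2*y/3 (J(X, y) = (2*y)/(-3) = (2*y)*(-⅓) = -2*y/3)
U(z) = 2 (U(z) = -(-2)*3/3 = -1*(-2) = 2)
-24*(-110 + U(-4 + F*5)) = -24*(-110 + 2) = -24*(-108) = 2592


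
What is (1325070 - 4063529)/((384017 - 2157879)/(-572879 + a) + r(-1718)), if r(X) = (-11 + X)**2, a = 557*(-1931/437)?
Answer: -344256733346855/375808531217492 ≈ -0.91604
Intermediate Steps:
a = -1075567/437 (a = 557*(-1931*1/437) = 557*(-1931/437) = -1075567/437 ≈ -2461.3)
(1325070 - 4063529)/((384017 - 2157879)/(-572879 + a) + r(-1718)) = (1325070 - 4063529)/((384017 - 2157879)/(-572879 - 1075567/437) + (-11 - 1718)**2) = -2738459/(-1773862/(-251423690/437) + (-1729)**2) = -2738459/(-1773862*(-437/251423690) + 2989441) = -2738459/(387588847/125711845 + 2989441) = -2738459/375808531217492/125711845 = -2738459*125711845/375808531217492 = -344256733346855/375808531217492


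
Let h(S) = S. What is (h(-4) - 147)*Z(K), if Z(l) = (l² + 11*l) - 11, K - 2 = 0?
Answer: -2265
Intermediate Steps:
K = 2 (K = 2 + 0 = 2)
Z(l) = -11 + l² + 11*l
(h(-4) - 147)*Z(K) = (-4 - 147)*(-11 + 2² + 11*2) = -151*(-11 + 4 + 22) = -151*15 = -2265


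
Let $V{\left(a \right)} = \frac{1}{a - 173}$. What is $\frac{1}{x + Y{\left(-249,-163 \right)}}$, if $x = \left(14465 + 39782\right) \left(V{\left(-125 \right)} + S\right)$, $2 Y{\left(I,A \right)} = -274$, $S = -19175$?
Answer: $- \frac{298}{309975590123} \approx -9.6137 \cdot 10^{-10}$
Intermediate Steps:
$V{\left(a \right)} = \frac{1}{-173 + a}$
$Y{\left(I,A \right)} = -137$ ($Y{\left(I,A \right)} = \frac{1}{2} \left(-274\right) = -137$)
$x = - \frac{309975549297}{298}$ ($x = \left(14465 + 39782\right) \left(\frac{1}{-173 - 125} - 19175\right) = 54247 \left(\frac{1}{-298} - 19175\right) = 54247 \left(- \frac{1}{298} - 19175\right) = 54247 \left(- \frac{5714151}{298}\right) = - \frac{309975549297}{298} \approx -1.0402 \cdot 10^{9}$)
$\frac{1}{x + Y{\left(-249,-163 \right)}} = \frac{1}{- \frac{309975549297}{298} - 137} = \frac{1}{- \frac{309975590123}{298}} = - \frac{298}{309975590123}$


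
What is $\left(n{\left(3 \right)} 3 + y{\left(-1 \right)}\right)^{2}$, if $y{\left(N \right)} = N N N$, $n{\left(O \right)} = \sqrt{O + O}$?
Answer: $55 - 6 \sqrt{6} \approx 40.303$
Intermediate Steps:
$n{\left(O \right)} = \sqrt{2} \sqrt{O}$ ($n{\left(O \right)} = \sqrt{2 O} = \sqrt{2} \sqrt{O}$)
$y{\left(N \right)} = N^{3}$ ($y{\left(N \right)} = N^{2} N = N^{3}$)
$\left(n{\left(3 \right)} 3 + y{\left(-1 \right)}\right)^{2} = \left(\sqrt{2} \sqrt{3} \cdot 3 + \left(-1\right)^{3}\right)^{2} = \left(\sqrt{6} \cdot 3 - 1\right)^{2} = \left(3 \sqrt{6} - 1\right)^{2} = \left(-1 + 3 \sqrt{6}\right)^{2}$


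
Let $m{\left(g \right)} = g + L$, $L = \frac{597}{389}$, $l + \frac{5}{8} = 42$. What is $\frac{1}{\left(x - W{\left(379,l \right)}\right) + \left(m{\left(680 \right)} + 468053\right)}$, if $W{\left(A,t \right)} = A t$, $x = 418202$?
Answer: $\frac{3112}{2711346835} \approx 1.1478 \cdot 10^{-6}$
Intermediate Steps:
$l = \frac{331}{8}$ ($l = - \frac{5}{8} + 42 = \frac{331}{8} \approx 41.375$)
$L = \frac{597}{389}$ ($L = 597 \cdot \frac{1}{389} = \frac{597}{389} \approx 1.5347$)
$m{\left(g \right)} = \frac{597}{389} + g$ ($m{\left(g \right)} = g + \frac{597}{389} = \frac{597}{389} + g$)
$\frac{1}{\left(x - W{\left(379,l \right)}\right) + \left(m{\left(680 \right)} + 468053\right)} = \frac{1}{\left(418202 - 379 \cdot \frac{331}{8}\right) + \left(\left(\frac{597}{389} + 680\right) + 468053\right)} = \frac{1}{\left(418202 - \frac{125449}{8}\right) + \left(\frac{265117}{389} + 468053\right)} = \frac{1}{\left(418202 - \frac{125449}{8}\right) + \frac{182337734}{389}} = \frac{1}{\frac{3220167}{8} + \frac{182337734}{389}} = \frac{1}{\frac{2711346835}{3112}} = \frac{3112}{2711346835}$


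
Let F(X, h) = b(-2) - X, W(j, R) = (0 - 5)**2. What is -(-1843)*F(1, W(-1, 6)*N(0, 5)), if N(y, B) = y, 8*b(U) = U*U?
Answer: -1843/2 ≈ -921.50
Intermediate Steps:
b(U) = U**2/8 (b(U) = (U*U)/8 = U**2/8)
W(j, R) = 25 (W(j, R) = (-5)**2 = 25)
F(X, h) = 1/2 - X (F(X, h) = (1/8)*(-2)**2 - X = (1/8)*4 - X = 1/2 - X)
-(-1843)*F(1, W(-1, 6)*N(0, 5)) = -(-1843)*(1/2 - 1*1) = -(-1843)*(1/2 - 1) = -(-1843)*(-1)/2 = -1*1843/2 = -1843/2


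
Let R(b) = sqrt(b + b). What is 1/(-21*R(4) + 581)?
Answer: 83/47719 + 6*sqrt(2)/47719 ≈ 0.0019172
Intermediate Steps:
R(b) = sqrt(2)*sqrt(b) (R(b) = sqrt(2*b) = sqrt(2)*sqrt(b))
1/(-21*R(4) + 581) = 1/(-21*sqrt(2)*sqrt(4) + 581) = 1/(-21*sqrt(2)*2 + 581) = 1/(-42*sqrt(2) + 581) = 1/(581 - 42*sqrt(2))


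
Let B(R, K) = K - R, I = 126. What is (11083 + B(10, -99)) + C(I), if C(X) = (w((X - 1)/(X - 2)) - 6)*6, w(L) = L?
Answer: 678531/62 ≈ 10944.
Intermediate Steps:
C(X) = -36 + 6*(-1 + X)/(-2 + X) (C(X) = ((X - 1)/(X - 2) - 6)*6 = ((-1 + X)/(-2 + X) - 6)*6 = (-6 + (-1 + X)/(-2 + X))*6 = -36 + 6*(-1 + X)/(-2 + X))
(11083 + B(10, -99)) + C(I) = (11083 + (-99 - 1*10)) + 6*(11 - 5*126)/(-2 + 126) = (11083 + (-99 - 10)) + 6*(11 - 630)/124 = (11083 - 109) + 6*(1/124)*(-619) = 10974 - 1857/62 = 678531/62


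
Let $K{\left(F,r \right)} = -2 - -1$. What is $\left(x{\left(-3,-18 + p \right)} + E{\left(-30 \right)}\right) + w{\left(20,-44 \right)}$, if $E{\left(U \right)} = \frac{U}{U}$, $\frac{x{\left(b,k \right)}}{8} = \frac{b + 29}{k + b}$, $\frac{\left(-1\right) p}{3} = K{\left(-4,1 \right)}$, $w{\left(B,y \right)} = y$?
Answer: $- \frac{491}{9} \approx -54.556$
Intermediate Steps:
$K{\left(F,r \right)} = -1$ ($K{\left(F,r \right)} = -2 + 1 = -1$)
$p = 3$ ($p = \left(-3\right) \left(-1\right) = 3$)
$x{\left(b,k \right)} = \frac{8 \left(29 + b\right)}{b + k}$ ($x{\left(b,k \right)} = 8 \frac{b + 29}{k + b} = 8 \frac{29 + b}{b + k} = \frac{8 \left(29 + b\right)}{b + k}$)
$E{\left(U \right)} = 1$
$\left(x{\left(-3,-18 + p \right)} + E{\left(-30 \right)}\right) + w{\left(20,-44 \right)} = \left(\frac{8 \left(29 - 3\right)}{-3 + \left(-18 + 3\right)} + 1\right) - 44 = \left(8 \frac{1}{-3 - 15} \cdot 26 + 1\right) - 44 = \left(8 \frac{1}{-18} \cdot 26 + 1\right) - 44 = \left(8 \left(- \frac{1}{18}\right) 26 + 1\right) - 44 = \left(- \frac{104}{9} + 1\right) - 44 = - \frac{95}{9} - 44 = - \frac{491}{9}$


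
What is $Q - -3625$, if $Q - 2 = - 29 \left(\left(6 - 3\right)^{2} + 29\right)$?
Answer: $2525$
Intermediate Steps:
$Q = -1100$ ($Q = 2 - 29 \left(\left(6 - 3\right)^{2} + 29\right) = 2 - 29 \left(3^{2} + 29\right) = 2 - 29 \left(9 + 29\right) = 2 - 1102 = -1100$)
$Q - -3625 = -1100 - -3625 = -1100 + 3625 = 2525$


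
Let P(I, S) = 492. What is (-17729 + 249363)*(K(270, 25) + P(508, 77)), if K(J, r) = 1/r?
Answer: 2849329834/25 ≈ 1.1397e+8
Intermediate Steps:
(-17729 + 249363)*(K(270, 25) + P(508, 77)) = (-17729 + 249363)*(1/25 + 492) = 231634*(1/25 + 492) = 231634*(12301/25) = 2849329834/25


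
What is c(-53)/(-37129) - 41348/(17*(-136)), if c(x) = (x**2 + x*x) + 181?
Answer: 380450651/21460562 ≈ 17.728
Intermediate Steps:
c(x) = 181 + 2*x**2 (c(x) = (x**2 + x**2) + 181 = 2*x**2 + 181 = 181 + 2*x**2)
c(-53)/(-37129) - 41348/(17*(-136)) = (181 + 2*(-53)**2)/(-37129) - 41348/(17*(-136)) = (181 + 2*2809)*(-1/37129) - 41348/(-2312) = (181 + 5618)*(-1/37129) - 41348*(-1/2312) = 5799*(-1/37129) + 10337/578 = -5799/37129 + 10337/578 = 380450651/21460562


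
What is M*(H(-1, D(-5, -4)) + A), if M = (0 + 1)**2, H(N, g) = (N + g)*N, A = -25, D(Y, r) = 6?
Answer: -30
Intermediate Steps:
H(N, g) = N*(N + g)
M = 1 (M = 1**2 = 1)
M*(H(-1, D(-5, -4)) + A) = 1*(-(-1 + 6) - 25) = 1*(-1*5 - 25) = 1*(-5 - 25) = 1*(-30) = -30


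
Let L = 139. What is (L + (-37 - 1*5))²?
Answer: 9409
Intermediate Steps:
(L + (-37 - 1*5))² = (139 + (-37 - 1*5))² = (139 + (-37 - 5))² = (139 - 42)² = 97² = 9409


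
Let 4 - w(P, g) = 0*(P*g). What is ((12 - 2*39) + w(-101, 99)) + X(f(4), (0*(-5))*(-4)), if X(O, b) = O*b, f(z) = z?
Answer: -62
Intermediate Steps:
w(P, g) = 4 (w(P, g) = 4 - 0*P*g = 4 - 1*0 = 4 + 0 = 4)
((12 - 2*39) + w(-101, 99)) + X(f(4), (0*(-5))*(-4)) = ((12 - 2*39) + 4) + 4*((0*(-5))*(-4)) = ((12 - 78) + 4) + 4*(0*(-4)) = (-66 + 4) + 4*0 = -62 + 0 = -62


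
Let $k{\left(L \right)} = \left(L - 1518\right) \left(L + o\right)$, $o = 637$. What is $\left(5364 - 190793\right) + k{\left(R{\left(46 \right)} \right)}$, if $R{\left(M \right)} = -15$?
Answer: $-1138955$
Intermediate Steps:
$k{\left(L \right)} = \left(-1518 + L\right) \left(637 + L\right)$ ($k{\left(L \right)} = \left(L - 1518\right) \left(L + 637\right) = \left(-1518 + L\right) \left(637 + L\right)$)
$\left(5364 - 190793\right) + k{\left(R{\left(46 \right)} \right)} = \left(5364 - 190793\right) - \left(953751 - 225\right) = \left(5364 - 190793\right) + \left(-966966 + 225 + 13215\right) = -185429 - 953526 = -1138955$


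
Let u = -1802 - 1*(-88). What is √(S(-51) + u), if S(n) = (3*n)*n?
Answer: √6089 ≈ 78.032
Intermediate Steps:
S(n) = 3*n²
u = -1714 (u = -1802 + 88 = -1714)
√(S(-51) + u) = √(3*(-51)² - 1714) = √(3*2601 - 1714) = √(7803 - 1714) = √6089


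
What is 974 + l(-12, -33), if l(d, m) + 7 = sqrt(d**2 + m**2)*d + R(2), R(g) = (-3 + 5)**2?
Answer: 971 - 36*sqrt(137) ≈ 549.63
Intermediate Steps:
R(g) = 4 (R(g) = 2**2 = 4)
l(d, m) = -3 + d*sqrt(d**2 + m**2) (l(d, m) = -7 + (sqrt(d**2 + m**2)*d + 4) = -7 + (d*sqrt(d**2 + m**2) + 4) = -7 + (4 + d*sqrt(d**2 + m**2)) = -3 + d*sqrt(d**2 + m**2))
974 + l(-12, -33) = 974 + (-3 - 12*sqrt((-12)**2 + (-33)**2)) = 974 + (-3 - 12*sqrt(144 + 1089)) = 974 + (-3 - 36*sqrt(137)) = 971 - 36*sqrt(137)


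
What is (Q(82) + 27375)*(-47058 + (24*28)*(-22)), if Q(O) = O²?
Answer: -2108750358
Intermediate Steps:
(Q(82) + 27375)*(-47058 + (24*28)*(-22)) = (82² + 27375)*(-47058 + (24*28)*(-22)) = (6724 + 27375)*(-47058 + 672*(-22)) = 34099*(-47058 - 14784) = 34099*(-61842) = -2108750358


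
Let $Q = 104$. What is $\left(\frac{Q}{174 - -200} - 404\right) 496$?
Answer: $- \frac{37446016}{187} \approx -2.0025 \cdot 10^{5}$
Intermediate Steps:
$\left(\frac{Q}{174 - -200} - 404\right) 496 = \left(\frac{104}{174 - -200} - 404\right) 496 = \left(\frac{104}{174 + 200} - 404\right) 496 = \left(\frac{104}{374} - 404\right) 496 = \left(104 \cdot \frac{1}{374} - 404\right) 496 = \left(\frac{52}{187} - 404\right) 496 = \left(- \frac{75496}{187}\right) 496 = - \frac{37446016}{187}$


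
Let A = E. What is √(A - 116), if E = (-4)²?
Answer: 10*I ≈ 10.0*I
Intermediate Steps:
E = 16
A = 16
√(A - 116) = √(16 - 116) = √(-100) = 10*I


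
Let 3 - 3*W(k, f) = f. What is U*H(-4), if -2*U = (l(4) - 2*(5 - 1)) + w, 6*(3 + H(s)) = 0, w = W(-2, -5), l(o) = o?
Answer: -2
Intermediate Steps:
W(k, f) = 1 - f/3
w = 8/3 (w = 1 - 1/3*(-5) = 1 + 5/3 = 8/3 ≈ 2.6667)
H(s) = -3 (H(s) = -3 + (1/6)*0 = -3 + 0 = -3)
U = 2/3 (U = -((4 - 2*(5 - 1)) + 8/3)/2 = -((4 - 2*4) + 8/3)/2 = -((4 - 8) + 8/3)/2 = -(-4 + 8/3)/2 = -1/2*(-4/3) = 2/3 ≈ 0.66667)
U*H(-4) = (2/3)*(-3) = -2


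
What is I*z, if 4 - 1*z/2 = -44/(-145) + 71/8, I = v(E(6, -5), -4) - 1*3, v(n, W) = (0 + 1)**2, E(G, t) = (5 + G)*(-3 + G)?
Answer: 6007/290 ≈ 20.714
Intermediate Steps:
E(G, t) = (-3 + G)*(5 + G)
v(n, W) = 1 (v(n, W) = 1**2 = 1)
I = -2 (I = 1 - 1*3 = 1 - 3 = -2)
z = -6007/580 (z = 8 - 2*(-44/(-145) + 71/8) = 8 - 2*(-44*(-1/145) + 71*(1/8)) = 8 - 2*(44/145 + 71/8) = 8 - 2*10647/1160 = 8 - 10647/580 = -6007/580 ≈ -10.357)
I*z = -2*(-6007/580) = 6007/290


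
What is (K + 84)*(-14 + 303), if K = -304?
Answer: -63580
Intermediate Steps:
(K + 84)*(-14 + 303) = (-304 + 84)*(-14 + 303) = -220*289 = -63580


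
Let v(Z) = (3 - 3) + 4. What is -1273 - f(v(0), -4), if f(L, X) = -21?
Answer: -1252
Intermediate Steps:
v(Z) = 4 (v(Z) = 0 + 4 = 4)
-1273 - f(v(0), -4) = -1273 - 1*(-21) = -1273 + 21 = -1252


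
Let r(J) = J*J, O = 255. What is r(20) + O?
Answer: 655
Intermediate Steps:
r(J) = J**2
r(20) + O = 20**2 + 255 = 400 + 255 = 655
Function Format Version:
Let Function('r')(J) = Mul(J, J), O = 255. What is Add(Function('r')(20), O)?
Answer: 655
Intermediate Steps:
Function('r')(J) = Pow(J, 2)
Add(Function('r')(20), O) = Add(Pow(20, 2), 255) = Add(400, 255) = 655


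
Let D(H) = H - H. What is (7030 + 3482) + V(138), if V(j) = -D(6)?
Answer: 10512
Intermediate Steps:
D(H) = 0
V(j) = 0 (V(j) = -1*0 = 0)
(7030 + 3482) + V(138) = (7030 + 3482) + 0 = 10512 + 0 = 10512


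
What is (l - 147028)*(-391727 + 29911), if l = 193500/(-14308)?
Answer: 3883744248904/73 ≈ 5.3202e+10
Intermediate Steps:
l = -48375/3577 (l = 193500*(-1/14308) = -48375/3577 ≈ -13.524)
(l - 147028)*(-391727 + 29911) = (-48375/3577 - 147028)*(-391727 + 29911) = -525967531/3577*(-361816) = 3883744248904/73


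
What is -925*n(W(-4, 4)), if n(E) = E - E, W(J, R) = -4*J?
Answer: 0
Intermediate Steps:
n(E) = 0
-925*n(W(-4, 4)) = -925*0 = 0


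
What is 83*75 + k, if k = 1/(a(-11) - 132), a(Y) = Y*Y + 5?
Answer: 37349/6 ≈ 6224.8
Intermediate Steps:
a(Y) = 5 + Y² (a(Y) = Y² + 5 = 5 + Y²)
k = -⅙ (k = 1/((5 + (-11)²) - 132) = 1/((5 + 121) - 132) = 1/(126 - 132) = 1/(-6) = -⅙ ≈ -0.16667)
83*75 + k = 83*75 - ⅙ = 6225 - ⅙ = 37349/6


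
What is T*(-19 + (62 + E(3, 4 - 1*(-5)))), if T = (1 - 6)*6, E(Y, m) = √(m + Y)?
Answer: -1290 - 60*√3 ≈ -1393.9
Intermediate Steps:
E(Y, m) = √(Y + m)
T = -30 (T = -5*6 = -30)
T*(-19 + (62 + E(3, 4 - 1*(-5)))) = -30*(-19 + (62 + √(3 + (4 - 1*(-5))))) = -30*(-19 + (62 + √(3 + (4 + 5)))) = -30*(-19 + (62 + √(3 + 9))) = -30*(-19 + (62 + √12)) = -30*(-19 + (62 + 2*√3)) = -30*(43 + 2*√3) = -1290 - 60*√3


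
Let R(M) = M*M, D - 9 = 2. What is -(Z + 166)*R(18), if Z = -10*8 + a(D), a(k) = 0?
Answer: -27864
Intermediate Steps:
D = 11 (D = 9 + 2 = 11)
R(M) = M²
Z = -80 (Z = -10*8 + 0 = -80 + 0 = -80)
-(Z + 166)*R(18) = -(-80 + 166)*18² = -86*324 = -1*27864 = -27864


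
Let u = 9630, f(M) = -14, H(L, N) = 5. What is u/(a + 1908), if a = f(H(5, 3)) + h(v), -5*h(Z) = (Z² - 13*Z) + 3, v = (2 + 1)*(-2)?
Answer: 48150/9353 ≈ 5.1481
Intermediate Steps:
v = -6 (v = 3*(-2) = -6)
h(Z) = -⅗ - Z²/5 + 13*Z/5 (h(Z) = -((Z² - 13*Z) + 3)/5 = -(3 + Z² - 13*Z)/5 = -⅗ - Z²/5 + 13*Z/5)
a = -187/5 (a = -14 + (-⅗ - ⅕*(-6)² + (13/5)*(-6)) = -14 + (-⅗ - ⅕*36 - 78/5) = -14 + (-⅗ - 36/5 - 78/5) = -14 - 117/5 = -187/5 ≈ -37.400)
u/(a + 1908) = 9630/(-187/5 + 1908) = 9630/(9353/5) = 9630*(5/9353) = 48150/9353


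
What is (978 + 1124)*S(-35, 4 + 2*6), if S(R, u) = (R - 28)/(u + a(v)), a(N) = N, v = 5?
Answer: -6306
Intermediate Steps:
S(R, u) = (-28 + R)/(5 + u) (S(R, u) = (R - 28)/(u + 5) = (-28 + R)/(5 + u))
(978 + 1124)*S(-35, 4 + 2*6) = (978 + 1124)*((-28 - 35)/(5 + (4 + 2*6))) = 2102*(-63/(5 + (4 + 12))) = 2102*(-63/(5 + 16)) = 2102*(-63/21) = 2102*((1/21)*(-63)) = 2102*(-3) = -6306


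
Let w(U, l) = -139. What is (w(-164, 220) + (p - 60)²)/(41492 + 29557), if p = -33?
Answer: 8510/71049 ≈ 0.11978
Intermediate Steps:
(w(-164, 220) + (p - 60)²)/(41492 + 29557) = (-139 + (-33 - 60)²)/(41492 + 29557) = (-139 + (-93)²)/71049 = (-139 + 8649)*(1/71049) = 8510*(1/71049) = 8510/71049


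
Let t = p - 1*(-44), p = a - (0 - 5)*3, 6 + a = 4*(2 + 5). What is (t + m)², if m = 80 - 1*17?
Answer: 20736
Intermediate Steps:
a = 22 (a = -6 + 4*(2 + 5) = -6 + 4*7 = -6 + 28 = 22)
p = 37 (p = 22 - (0 - 5)*3 = 22 - (-5)*3 = 22 - 1*(-15) = 22 + 15 = 37)
t = 81 (t = 37 - 1*(-44) = 37 + 44 = 81)
m = 63 (m = 80 - 17 = 63)
(t + m)² = (81 + 63)² = 144² = 20736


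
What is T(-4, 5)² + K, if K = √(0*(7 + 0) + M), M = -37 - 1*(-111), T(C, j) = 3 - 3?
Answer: √74 ≈ 8.6023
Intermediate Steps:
T(C, j) = 0
M = 74 (M = -37 + 111 = 74)
K = √74 (K = √(0*(7 + 0) + 74) = √(0*7 + 74) = √(0 + 74) = √74 ≈ 8.6023)
T(-4, 5)² + K = 0² + √74 = 0 + √74 = √74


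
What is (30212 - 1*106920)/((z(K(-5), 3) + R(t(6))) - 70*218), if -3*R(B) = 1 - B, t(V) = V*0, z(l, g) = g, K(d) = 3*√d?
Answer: 57531/11443 ≈ 5.0276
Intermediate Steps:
t(V) = 0
R(B) = -⅓ + B/3 (R(B) = -(1 - B)/3 = -⅓ + B/3)
(30212 - 1*106920)/((z(K(-5), 3) + R(t(6))) - 70*218) = (30212 - 1*106920)/((3 + (-⅓ + (⅓)*0)) - 70*218) = (30212 - 106920)/((3 + (-⅓ + 0)) - 15260) = -76708/((3 - ⅓) - 15260) = -76708/(8/3 - 15260) = -76708/(-45772/3) = -76708*(-3/45772) = 57531/11443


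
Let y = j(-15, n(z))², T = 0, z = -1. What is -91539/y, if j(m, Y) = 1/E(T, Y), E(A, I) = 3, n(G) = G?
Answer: -823851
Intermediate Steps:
j(m, Y) = ⅓ (j(m, Y) = 1/3 = ⅓)
y = ⅑ (y = (⅓)² = ⅑ ≈ 0.11111)
-91539/y = -91539/⅑ = -91539*9 = -823851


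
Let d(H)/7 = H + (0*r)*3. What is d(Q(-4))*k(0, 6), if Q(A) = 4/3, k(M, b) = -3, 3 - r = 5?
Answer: -28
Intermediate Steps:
r = -2 (r = 3 - 1*5 = 3 - 5 = -2)
Q(A) = 4/3 (Q(A) = 4*(⅓) = 4/3)
d(H) = 7*H (d(H) = 7*(H + (0*(-2))*3) = 7*(H + 0*3) = 7*(H + 0) = 7*H)
d(Q(-4))*k(0, 6) = (7*(4/3))*(-3) = (28/3)*(-3) = -28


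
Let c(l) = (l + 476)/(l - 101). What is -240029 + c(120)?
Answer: -4559955/19 ≈ -2.4000e+5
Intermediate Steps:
c(l) = (476 + l)/(-101 + l)
-240029 + c(120) = -240029 + (476 + 120)/(-101 + 120) = -240029 + 596/19 = -4559955/19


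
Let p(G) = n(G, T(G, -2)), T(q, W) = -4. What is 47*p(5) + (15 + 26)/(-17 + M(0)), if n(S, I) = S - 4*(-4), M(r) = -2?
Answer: 18712/19 ≈ 984.84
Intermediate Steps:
n(S, I) = 16 + S (n(S, I) = S + 16 = 16 + S)
p(G) = 16 + G
47*p(5) + (15 + 26)/(-17 + M(0)) = 47*(16 + 5) + (15 + 26)/(-17 - 2) = 47*21 + 41/(-19) = 987 + 41*(-1/19) = 987 - 41/19 = 18712/19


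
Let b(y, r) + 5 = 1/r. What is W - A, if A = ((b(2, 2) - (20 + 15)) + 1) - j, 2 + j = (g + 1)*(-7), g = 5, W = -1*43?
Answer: -97/2 ≈ -48.500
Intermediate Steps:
W = -43
b(y, r) = -5 + 1/r
j = -44 (j = -2 + (5 + 1)*(-7) = -2 + 6*(-7) = -2 - 42 = -44)
A = 11/2 (A = (((-5 + 1/2) - (20 + 15)) + 1) - 1*(-44) = (((-5 + 1/2) - 1*35) + 1) + 44 = ((-9/2 - 35) + 1) + 44 = (-79/2 + 1) + 44 = -77/2 + 44 = 11/2 ≈ 5.5000)
W - A = -43 - 1*11/2 = -43 - 11/2 = -97/2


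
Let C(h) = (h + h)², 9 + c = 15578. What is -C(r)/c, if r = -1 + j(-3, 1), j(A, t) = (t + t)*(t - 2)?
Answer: -36/15569 ≈ -0.0023123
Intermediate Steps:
c = 15569 (c = -9 + 15578 = 15569)
j(A, t) = 2*t*(-2 + t) (j(A, t) = (2*t)*(-2 + t) = 2*t*(-2 + t))
r = -3 (r = -1 + 2*1*(-2 + 1) = -1 + 2*1*(-1) = -1 - 2 = -3)
C(h) = 4*h² (C(h) = (2*h)² = 4*h²)
-C(r)/c = -4*(-3)²/15569 = -4*9/15569 = -36/15569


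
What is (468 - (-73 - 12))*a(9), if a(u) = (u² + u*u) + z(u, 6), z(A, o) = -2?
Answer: 88480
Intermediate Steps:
a(u) = -2 + 2*u² (a(u) = (u² + u*u) - 2 = (u² + u²) - 2 = 2*u² - 2 = -2 + 2*u²)
(468 - (-73 - 12))*a(9) = (468 - (-73 - 12))*(-2 + 2*9²) = (468 - 1*(-85))*(-2 + 2*81) = (468 + 85)*(-2 + 162) = 553*160 = 88480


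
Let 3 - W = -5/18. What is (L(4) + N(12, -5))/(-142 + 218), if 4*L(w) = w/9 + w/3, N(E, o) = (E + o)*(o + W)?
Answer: -11/72 ≈ -0.15278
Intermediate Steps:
W = 59/18 (W = 3 - (-5)/18 = 3 - 1*(-5/18) = 3 + 5/18 = 59/18 ≈ 3.2778)
N(E, o) = (59/18 + o)*(E + o) (N(E, o) = (E + o)*(o + 59/18) = (E + o)*(59/18 + o) = (59/18 + o)*(E + o))
L(w) = w/9 (L(w) = (w/9 + w/3)/4 = (4*w/9)/4 = w/9)
(L(4) + N(12, -5))/(-142 + 218) = ((⅑)*4 + ((-5)² + (59/18)*12 + (59/18)*(-5) + 12*(-5)))/(-142 + 218) = (4/9 + (25 + 118/3 - 295/18 - 60))/76 = (4/9 - 217/18)*(1/76) = -209/18*1/76 = -11/72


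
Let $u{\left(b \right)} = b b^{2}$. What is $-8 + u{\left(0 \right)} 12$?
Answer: $-8$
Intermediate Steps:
$u{\left(b \right)} = b^{3}$
$-8 + u{\left(0 \right)} 12 = -8 + 0^{3} \cdot 12 = -8 + 0 \cdot 12 = -8 + 0 = -8$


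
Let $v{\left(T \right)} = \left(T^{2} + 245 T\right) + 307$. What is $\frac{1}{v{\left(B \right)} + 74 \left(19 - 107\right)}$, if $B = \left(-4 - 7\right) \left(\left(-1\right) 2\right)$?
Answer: $- \frac{1}{331} \approx -0.0030211$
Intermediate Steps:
$B = 22$ ($B = \left(-11\right) \left(-2\right) = 22$)
$v{\left(T \right)} = 307 + T^{2} + 245 T$
$\frac{1}{v{\left(B \right)} + 74 \left(19 - 107\right)} = \frac{1}{\left(307 + 22^{2} + 245 \cdot 22\right) + 74 \left(19 - 107\right)} = \frac{1}{\left(307 + 484 + 5390\right) + 74 \left(-88\right)} = \frac{1}{6181 - 6512} = \frac{1}{-331} = - \frac{1}{331}$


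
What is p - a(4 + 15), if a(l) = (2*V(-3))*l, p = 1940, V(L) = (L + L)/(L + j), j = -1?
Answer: 1883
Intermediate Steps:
V(L) = 2*L/(-1 + L) (V(L) = (L + L)/(L - 1) = (2*L)/(-1 + L) = 2*L/(-1 + L))
a(l) = 3*l (a(l) = (2*(2*(-3)/(-1 - 3)))*l = (2*(2*(-3)/(-4)))*l = (2*(2*(-3)*(-¼)))*l = (2*(3/2))*l = 3*l)
p - a(4 + 15) = 1940 - 3*(4 + 15) = 1940 - 3*19 = 1940 - 1*57 = 1940 - 57 = 1883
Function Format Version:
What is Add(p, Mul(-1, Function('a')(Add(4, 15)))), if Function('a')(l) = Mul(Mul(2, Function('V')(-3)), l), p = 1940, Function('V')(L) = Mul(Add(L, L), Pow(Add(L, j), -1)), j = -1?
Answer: 1883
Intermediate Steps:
Function('V')(L) = Mul(2, L, Pow(Add(-1, L), -1)) (Function('V')(L) = Mul(Add(L, L), Pow(Add(L, -1), -1)) = Mul(Mul(2, L), Pow(Add(-1, L), -1)) = Mul(2, L, Pow(Add(-1, L), -1)))
Function('a')(l) = Mul(3, l) (Function('a')(l) = Mul(Mul(2, Mul(2, -3, Pow(Add(-1, -3), -1))), l) = Mul(Mul(2, Mul(2, -3, Pow(-4, -1))), l) = Mul(Mul(2, Mul(2, -3, Rational(-1, 4))), l) = Mul(Mul(2, Rational(3, 2)), l) = Mul(3, l))
Add(p, Mul(-1, Function('a')(Add(4, 15)))) = Add(1940, Mul(-1, Mul(3, Add(4, 15)))) = Add(1940, Mul(-1, Mul(3, 19))) = Add(1940, Mul(-1, 57)) = Add(1940, -57) = 1883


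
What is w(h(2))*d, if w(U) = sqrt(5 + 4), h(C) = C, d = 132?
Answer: 396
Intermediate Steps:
w(U) = 3 (w(U) = sqrt(9) = 3)
w(h(2))*d = 3*132 = 396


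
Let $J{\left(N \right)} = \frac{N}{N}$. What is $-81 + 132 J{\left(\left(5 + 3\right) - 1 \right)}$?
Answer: $51$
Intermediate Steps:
$J{\left(N \right)} = 1$
$-81 + 132 J{\left(\left(5 + 3\right) - 1 \right)} = -81 + 132 \cdot 1 = -81 + 132 = 51$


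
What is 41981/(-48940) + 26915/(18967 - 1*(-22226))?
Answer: -412103233/2015985420 ≈ -0.20442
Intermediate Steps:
41981/(-48940) + 26915/(18967 - 1*(-22226)) = 41981*(-1/48940) + 26915/(18967 + 22226) = -41981/48940 + 26915/41193 = -412103233/2015985420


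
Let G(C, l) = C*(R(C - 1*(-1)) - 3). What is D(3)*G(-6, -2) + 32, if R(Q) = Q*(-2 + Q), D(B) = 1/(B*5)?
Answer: 96/5 ≈ 19.200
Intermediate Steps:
D(B) = 1/(5*B)
G(C, l) = C*(-3 + (1 + C)*(-1 + C)) (G(C, l) = C*((C - 1*(-1))*(-2 + (C - 1*(-1))) - 3) = C*((C + 1)*(-2 + (C + 1)) - 3) = C*((1 + C)*(-2 + (1 + C)) - 3) = C*((1 + C)*(-1 + C) - 3) = C*(-3 + (1 + C)*(-1 + C)))
D(3)*G(-6, -2) + 32 = ((1/5)/3)*(-6*(-4 + (-6)**2)) + 32 = ((1/5)*(1/3))*(-6*(-4 + 36)) + 32 = (-6*32)/15 + 32 = (1/15)*(-192) + 32 = -64/5 + 32 = 96/5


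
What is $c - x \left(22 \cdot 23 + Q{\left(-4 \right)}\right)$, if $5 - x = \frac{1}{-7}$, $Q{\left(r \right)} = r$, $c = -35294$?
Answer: $- \frac{265130}{7} \approx -37876.0$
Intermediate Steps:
$x = \frac{36}{7}$ ($x = 5 - \frac{1}{-7} = 5 - - \frac{1}{7} = 5 + \frac{1}{7} = \frac{36}{7} \approx 5.1429$)
$c - x \left(22 \cdot 23 + Q{\left(-4 \right)}\right) = -35294 - \frac{36 \left(22 \cdot 23 - 4\right)}{7} = -35294 - \frac{36 \left(506 - 4\right)}{7} = -35294 - \frac{36}{7} \cdot 502 = -35294 - \frac{18072}{7} = - \frac{265130}{7}$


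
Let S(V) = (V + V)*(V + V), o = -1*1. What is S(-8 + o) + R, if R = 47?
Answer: 371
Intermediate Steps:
o = -1
S(V) = 4*V² (S(V) = (2*V)*(2*V) = 4*V²)
S(-8 + o) + R = 4*(-8 - 1)² + 47 = 4*(-9)² + 47 = 4*81 + 47 = 324 + 47 = 371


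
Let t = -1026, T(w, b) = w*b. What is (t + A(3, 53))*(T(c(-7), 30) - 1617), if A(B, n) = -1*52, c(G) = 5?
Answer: 1581426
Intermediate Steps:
T(w, b) = b*w
A(B, n) = -52
(t + A(3, 53))*(T(c(-7), 30) - 1617) = (-1026 - 52)*(30*5 - 1617) = -1078*(150 - 1617) = -1078*(-1467) = 1581426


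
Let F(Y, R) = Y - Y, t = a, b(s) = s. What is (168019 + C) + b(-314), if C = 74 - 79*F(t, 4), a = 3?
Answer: 167779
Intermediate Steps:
t = 3
F(Y, R) = 0
C = 74 (C = 74 - 79*0 = 74 + 0 = 74)
(168019 + C) + b(-314) = (168019 + 74) - 314 = 168093 - 314 = 167779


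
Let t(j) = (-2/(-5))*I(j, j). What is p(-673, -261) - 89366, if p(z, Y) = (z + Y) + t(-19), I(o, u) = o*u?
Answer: -450778/5 ≈ -90156.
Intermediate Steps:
t(j) = 2*j²/5 (t(j) = (-2/(-5))*(j*j) = (-2*(-⅕))*j² = 2*j²/5)
p(z, Y) = 722/5 + Y + z (p(z, Y) = (z + Y) + (⅖)*(-19)² = (Y + z) + (⅖)*361 = (Y + z) + 722/5 = 722/5 + Y + z)
p(-673, -261) - 89366 = (722/5 - 261 - 673) - 89366 = -3948/5 - 89366 = -450778/5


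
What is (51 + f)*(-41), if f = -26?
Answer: -1025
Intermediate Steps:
(51 + f)*(-41) = (51 - 26)*(-41) = 25*(-41) = -1025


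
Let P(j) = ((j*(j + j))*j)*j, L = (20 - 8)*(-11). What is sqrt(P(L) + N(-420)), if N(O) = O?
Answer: 2*sqrt(151797783) ≈ 24641.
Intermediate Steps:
L = -132 (L = 12*(-11) = -132)
P(j) = 2*j**4 (P(j) = ((j*(2*j))*j)*j = ((2*j**2)*j)*j = (2*j**3)*j = 2*j**4)
sqrt(P(L) + N(-420)) = sqrt(2*(-132)**4 - 420) = sqrt(2*303595776 - 420) = sqrt(607191552 - 420) = sqrt(607191132) = 2*sqrt(151797783)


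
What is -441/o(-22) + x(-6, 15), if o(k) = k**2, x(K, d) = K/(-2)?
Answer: 1011/484 ≈ 2.0888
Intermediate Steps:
x(K, d) = -K/2 (x(K, d) = K*(-1/2) = -K/2)
-441/o(-22) + x(-6, 15) = -441/(-22)**2 - 1/2*(-6) = -441/484 + 3 = 1011/484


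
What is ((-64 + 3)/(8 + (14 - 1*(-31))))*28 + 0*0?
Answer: -1708/53 ≈ -32.226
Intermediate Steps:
((-64 + 3)/(8 + (14 - 1*(-31))))*28 + 0*0 = -61/(8 + (14 + 31))*28 + 0 = -61/(8 + 45)*28 + 0 = -61/53*28 + 0 = -1708/53 + 0 = -1708/53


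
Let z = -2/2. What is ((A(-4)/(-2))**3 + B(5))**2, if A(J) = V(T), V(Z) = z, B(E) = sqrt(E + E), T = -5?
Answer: 641/64 + sqrt(10)/4 ≈ 10.806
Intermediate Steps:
z = -1 (z = -2*1/2 = -1)
B(E) = sqrt(2)*sqrt(E) (B(E) = sqrt(2*E) = sqrt(2)*sqrt(E))
V(Z) = -1
A(J) = -1
((A(-4)/(-2))**3 + B(5))**2 = ((-1/(-2))**3 + sqrt(2)*sqrt(5))**2 = ((-1*(-1/2))**3 + sqrt(10))**2 = ((1/2)**3 + sqrt(10))**2 = (1/8 + sqrt(10))**2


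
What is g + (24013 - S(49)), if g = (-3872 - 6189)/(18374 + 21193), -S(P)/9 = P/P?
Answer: 950468413/39567 ≈ 24022.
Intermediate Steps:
S(P) = -9 (S(P) = -9*P/P = -9*1 = -9)
g = -10061/39567 ≈ -0.25428
g + (24013 - S(49)) = -10061/39567 + (24013 - 1*(-9)) = -10061/39567 + (24013 + 9) = -10061/39567 + 24022 = 950468413/39567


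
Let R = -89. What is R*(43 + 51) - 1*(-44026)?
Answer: 35660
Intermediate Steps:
R*(43 + 51) - 1*(-44026) = -89*(43 + 51) - 1*(-44026) = -89*94 + 44026 = -8366 + 44026 = 35660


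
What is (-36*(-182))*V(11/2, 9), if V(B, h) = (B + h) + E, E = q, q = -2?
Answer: 81900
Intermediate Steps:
E = -2
V(B, h) = -2 + B + h (V(B, h) = (B + h) - 2 = -2 + B + h)
(-36*(-182))*V(11/2, 9) = (-36*(-182))*(-2 + 11/2 + 9) = 6552*(-2 + 11*(½) + 9) = 6552*(-2 + 11/2 + 9) = 6552*(25/2) = 81900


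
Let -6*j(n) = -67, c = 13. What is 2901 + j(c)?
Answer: 17473/6 ≈ 2912.2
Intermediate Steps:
j(n) = 67/6 (j(n) = -⅙*(-67) = 67/6)
2901 + j(c) = 2901 + 67/6 = 17473/6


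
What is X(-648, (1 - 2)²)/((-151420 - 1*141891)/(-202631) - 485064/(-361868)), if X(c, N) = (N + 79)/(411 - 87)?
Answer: 28202182580/318437275671 ≈ 0.088564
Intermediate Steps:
X(c, N) = 79/324 + N/324 (X(c, N) = (79 + N)/324 = (79 + N)*(1/324) = 79/324 + N/324)
X(-648, (1 - 2)²)/((-151420 - 1*141891)/(-202631) - 485064/(-361868)) = (79/324 + (1 - 2)²/324)/((-151420 - 1*141891)/(-202631) - 485064/(-361868)) = (79/324 + (1/324)*(-1)²)/((-151420 - 141891)*(-1/202631) - 485064*(-1/361868)) = (79/324 + (1/324)*1)/(-293311*(-1/202631) + 121266/90467) = (79/324 + 1/324)/(293311/202631 + 121266/90467) = 20/(81*(3931324391/1410109129)) = (20/81)*(1410109129/3931324391) = 28202182580/318437275671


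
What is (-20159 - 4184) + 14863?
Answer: -9480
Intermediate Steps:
(-20159 - 4184) + 14863 = -24343 + 14863 = -9480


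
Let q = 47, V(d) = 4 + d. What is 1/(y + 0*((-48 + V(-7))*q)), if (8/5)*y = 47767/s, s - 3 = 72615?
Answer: 580944/238835 ≈ 2.4324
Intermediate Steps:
s = 72618 (s = 3 + 72615 = 72618)
y = 238835/580944 (y = 5*(47767/72618)/8 = 5*(47767*(1/72618))/8 = (5/8)*(47767/72618) = 238835/580944 ≈ 0.41112)
1/(y + 0*((-48 + V(-7))*q)) = 1/(238835/580944 + 0*((-48 + (4 - 7))*47)) = 1/(238835/580944 + 0*((-48 - 3)*47)) = 1/(238835/580944 + 0*(-51*47)) = 1/(238835/580944 + 0*(-2397)) = 1/(238835/580944 + 0) = 1/(238835/580944) = 580944/238835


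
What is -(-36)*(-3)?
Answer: -108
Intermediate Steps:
-(-36)*(-3) = -9*12 = -108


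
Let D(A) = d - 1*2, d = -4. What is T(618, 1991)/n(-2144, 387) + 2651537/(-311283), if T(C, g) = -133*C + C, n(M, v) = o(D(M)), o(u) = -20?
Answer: 905006831/222345 ≈ 4070.3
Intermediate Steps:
D(A) = -6 (D(A) = -4 - 1*2 = -4 - 2 = -6)
n(M, v) = -20
T(C, g) = -132*C
T(618, 1991)/n(-2144, 387) + 2651537/(-311283) = -132*618/(-20) + 2651537/(-311283) = -81576*(-1/20) + 2651537*(-1/311283) = 20394/5 - 378791/44469 = 905006831/222345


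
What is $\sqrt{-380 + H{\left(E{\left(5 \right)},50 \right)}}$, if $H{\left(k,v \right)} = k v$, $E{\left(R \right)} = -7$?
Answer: $i \sqrt{730} \approx 27.019 i$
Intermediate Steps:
$\sqrt{-380 + H{\left(E{\left(5 \right)},50 \right)}} = \sqrt{-380 - 350} = \sqrt{-730} = i \sqrt{730}$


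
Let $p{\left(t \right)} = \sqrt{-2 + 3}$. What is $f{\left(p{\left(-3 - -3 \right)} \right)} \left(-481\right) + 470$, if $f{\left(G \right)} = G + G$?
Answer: $-492$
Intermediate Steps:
$p{\left(t \right)} = 1$ ($p{\left(t \right)} = \sqrt{1} = 1$)
$f{\left(G \right)} = 2 G$
$f{\left(p{\left(-3 - -3 \right)} \right)} \left(-481\right) + 470 = 2 \cdot 1 \left(-481\right) + 470 = 2 \left(-481\right) + 470 = -962 + 470 = -492$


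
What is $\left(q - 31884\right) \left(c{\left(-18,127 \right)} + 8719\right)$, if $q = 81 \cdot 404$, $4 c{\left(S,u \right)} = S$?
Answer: $7320180$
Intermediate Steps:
$c{\left(S,u \right)} = \frac{S}{4}$
$q = 32724$
$\left(q - 31884\right) \left(c{\left(-18,127 \right)} + 8719\right) = \left(32724 - 31884\right) \left(\frac{1}{4} \left(-18\right) + 8719\right) = 840 \left(- \frac{9}{2} + 8719\right) = 840 \cdot \frac{17429}{2} = 7320180$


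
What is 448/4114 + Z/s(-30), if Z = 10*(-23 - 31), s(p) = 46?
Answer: -550238/47311 ≈ -11.630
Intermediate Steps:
Z = -540 (Z = 10*(-54) = -540)
448/4114 + Z/s(-30) = 448/4114 - 540/46 = 448*(1/4114) - 540*1/46 = 224/2057 - 270/23 = -550238/47311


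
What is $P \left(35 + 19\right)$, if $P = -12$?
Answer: $-648$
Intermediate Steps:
$P \left(35 + 19\right) = - 12 \left(35 + 19\right) = \left(-12\right) 54 = -648$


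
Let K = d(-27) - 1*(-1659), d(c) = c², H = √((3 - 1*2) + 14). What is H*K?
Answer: 2388*√15 ≈ 9248.7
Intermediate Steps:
H = √15 (H = √((3 - 2) + 14) = √(1 + 14) = √15 ≈ 3.8730)
K = 2388 (K = (-27)² - 1*(-1659) = 729 + 1659 = 2388)
H*K = √15*2388 = 2388*√15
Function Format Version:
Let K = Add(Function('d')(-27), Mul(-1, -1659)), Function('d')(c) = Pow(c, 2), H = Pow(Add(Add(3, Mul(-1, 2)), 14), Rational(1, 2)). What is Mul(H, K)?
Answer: Mul(2388, Pow(15, Rational(1, 2))) ≈ 9248.7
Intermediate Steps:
H = Pow(15, Rational(1, 2)) (H = Pow(Add(Add(3, -2), 14), Rational(1, 2)) = Pow(Add(1, 14), Rational(1, 2)) = Pow(15, Rational(1, 2)) ≈ 3.8730)
K = 2388 (K = Add(Pow(-27, 2), Mul(-1, -1659)) = Add(729, 1659) = 2388)
Mul(H, K) = Mul(Pow(15, Rational(1, 2)), 2388) = Mul(2388, Pow(15, Rational(1, 2)))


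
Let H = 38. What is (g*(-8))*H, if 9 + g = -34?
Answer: 13072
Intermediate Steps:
g = -43 (g = -9 - 34 = -43)
(g*(-8))*H = -43*(-8)*38 = 344*38 = 13072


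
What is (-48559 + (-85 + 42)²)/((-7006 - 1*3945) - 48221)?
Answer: 7785/9862 ≈ 0.78939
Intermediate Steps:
(-48559 + (-85 + 42)²)/((-7006 - 1*3945) - 48221) = (-48559 + (-43)²)/((-7006 - 3945) - 48221) = (-48559 + 1849)/(-10951 - 48221) = -46710/(-59172) = -46710*(-1/59172) = 7785/9862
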